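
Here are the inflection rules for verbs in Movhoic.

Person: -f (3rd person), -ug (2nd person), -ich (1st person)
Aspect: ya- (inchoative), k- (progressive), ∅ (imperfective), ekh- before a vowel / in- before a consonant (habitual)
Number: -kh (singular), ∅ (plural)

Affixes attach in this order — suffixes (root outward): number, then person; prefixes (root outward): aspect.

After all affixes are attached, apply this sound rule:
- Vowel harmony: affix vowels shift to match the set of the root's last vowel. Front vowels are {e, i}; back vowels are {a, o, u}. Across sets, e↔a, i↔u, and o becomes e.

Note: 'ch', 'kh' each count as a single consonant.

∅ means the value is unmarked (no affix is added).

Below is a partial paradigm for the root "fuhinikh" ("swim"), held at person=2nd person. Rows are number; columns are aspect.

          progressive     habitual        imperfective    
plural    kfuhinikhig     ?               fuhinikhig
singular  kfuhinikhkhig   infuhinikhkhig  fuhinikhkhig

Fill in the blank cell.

number = plural: zero marking, form stays fuhinikh.
Attach aspect habitual in- (before consonant 'f') → infuhinikh.
Attach person 2nd person -ug → infuhinikhug.
Apply vowel harmony: infuhinikhug → infuhinikhig.

infuhinikhig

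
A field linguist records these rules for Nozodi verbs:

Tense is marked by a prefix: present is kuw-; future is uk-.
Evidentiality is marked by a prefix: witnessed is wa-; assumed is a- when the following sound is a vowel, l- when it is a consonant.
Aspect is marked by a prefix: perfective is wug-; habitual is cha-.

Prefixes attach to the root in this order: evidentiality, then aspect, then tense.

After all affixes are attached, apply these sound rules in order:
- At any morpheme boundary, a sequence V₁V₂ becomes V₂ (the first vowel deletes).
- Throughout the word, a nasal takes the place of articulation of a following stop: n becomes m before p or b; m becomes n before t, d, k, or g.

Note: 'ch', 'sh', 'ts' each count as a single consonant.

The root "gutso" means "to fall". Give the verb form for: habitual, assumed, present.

Attach evidentiality assumed l- (before consonant 'g') → lgutso.
Attach aspect habitual cha- → chalgutso.
Attach tense present kuw- → kuwchalgutso.
Vowel deletion: no change.
Nasal assimilation: no change.

kuwchalgutso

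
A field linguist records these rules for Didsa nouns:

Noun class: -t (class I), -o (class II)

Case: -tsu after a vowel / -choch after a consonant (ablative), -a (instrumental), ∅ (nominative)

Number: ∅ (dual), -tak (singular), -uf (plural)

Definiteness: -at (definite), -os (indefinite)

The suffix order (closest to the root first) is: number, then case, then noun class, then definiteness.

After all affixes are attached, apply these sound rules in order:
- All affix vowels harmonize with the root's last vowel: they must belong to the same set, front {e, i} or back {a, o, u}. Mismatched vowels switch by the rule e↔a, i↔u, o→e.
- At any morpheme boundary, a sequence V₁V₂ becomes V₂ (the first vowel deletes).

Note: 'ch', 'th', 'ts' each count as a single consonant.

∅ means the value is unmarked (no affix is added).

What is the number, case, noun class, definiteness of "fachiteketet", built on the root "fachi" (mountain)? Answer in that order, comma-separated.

singular, instrumental, class I, definite

Segment: fachi-tak-a-t-at.
number: -tak → singular.
case: -a → instrumental.
noun class: -t → class I.
definiteness: -at → definite.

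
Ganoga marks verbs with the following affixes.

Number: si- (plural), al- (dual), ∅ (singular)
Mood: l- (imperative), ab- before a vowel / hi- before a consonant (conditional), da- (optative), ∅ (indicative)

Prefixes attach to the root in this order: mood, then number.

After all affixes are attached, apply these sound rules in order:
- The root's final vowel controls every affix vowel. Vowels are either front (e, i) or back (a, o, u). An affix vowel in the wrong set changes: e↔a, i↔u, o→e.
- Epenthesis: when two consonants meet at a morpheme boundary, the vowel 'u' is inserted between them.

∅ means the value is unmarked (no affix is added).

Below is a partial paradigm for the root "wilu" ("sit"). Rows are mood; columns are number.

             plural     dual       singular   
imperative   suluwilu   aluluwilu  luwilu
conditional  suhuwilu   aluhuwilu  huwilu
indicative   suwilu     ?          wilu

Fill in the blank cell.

aluwilu

mood = indicative: zero marking, form stays wilu.
Attach number dual al- → alwilu.
Vowel harmony: no change.
Apply epenthesis: alwilu → aluwilu.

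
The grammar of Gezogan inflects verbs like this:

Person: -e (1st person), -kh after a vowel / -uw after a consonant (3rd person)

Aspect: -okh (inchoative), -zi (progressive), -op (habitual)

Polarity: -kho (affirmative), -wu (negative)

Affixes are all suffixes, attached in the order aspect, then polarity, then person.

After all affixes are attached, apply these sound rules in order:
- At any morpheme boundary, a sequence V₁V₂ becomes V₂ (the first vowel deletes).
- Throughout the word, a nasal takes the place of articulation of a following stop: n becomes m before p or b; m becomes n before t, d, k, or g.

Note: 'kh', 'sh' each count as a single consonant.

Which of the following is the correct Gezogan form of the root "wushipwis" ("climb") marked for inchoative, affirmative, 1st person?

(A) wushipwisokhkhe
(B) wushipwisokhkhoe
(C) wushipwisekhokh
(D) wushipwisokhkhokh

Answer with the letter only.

A

Attach aspect inchoative -okh → wushipwisokh.
Attach polarity affirmative -kho → wushipwisokhkho.
Attach person 1st person -e → wushipwisokhkhoe.
Apply vowel deletion: wushipwisokhkhoe → wushipwisokhkhe.
Nasal assimilation: no change.
So the correct form is wushipwisokhkhe, option (A).
(C) wushipwisekhokh is wrong: it has the affixes in the wrong order.
(D) wushipwisokhkhokh is wrong: it uses 3rd person instead of 1st person for person.
(B) wushipwisokhkhoe is wrong: it fails to apply the sound rule(s).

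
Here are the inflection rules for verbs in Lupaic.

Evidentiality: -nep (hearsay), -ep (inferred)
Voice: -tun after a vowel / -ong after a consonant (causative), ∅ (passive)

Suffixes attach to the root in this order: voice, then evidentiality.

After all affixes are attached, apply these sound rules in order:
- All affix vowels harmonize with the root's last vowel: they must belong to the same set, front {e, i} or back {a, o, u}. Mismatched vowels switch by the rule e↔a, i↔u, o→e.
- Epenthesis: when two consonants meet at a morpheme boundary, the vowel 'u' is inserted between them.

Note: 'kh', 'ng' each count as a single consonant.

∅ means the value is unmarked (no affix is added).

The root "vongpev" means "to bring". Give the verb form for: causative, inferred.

vongpevengep

Attach voice causative -ong (after consonant 'v') → vongpevong.
Attach evidentiality inferred -ep → vongpevongep.
Apply vowel harmony: vongpevongep → vongpevengep.
Epenthesis: no change.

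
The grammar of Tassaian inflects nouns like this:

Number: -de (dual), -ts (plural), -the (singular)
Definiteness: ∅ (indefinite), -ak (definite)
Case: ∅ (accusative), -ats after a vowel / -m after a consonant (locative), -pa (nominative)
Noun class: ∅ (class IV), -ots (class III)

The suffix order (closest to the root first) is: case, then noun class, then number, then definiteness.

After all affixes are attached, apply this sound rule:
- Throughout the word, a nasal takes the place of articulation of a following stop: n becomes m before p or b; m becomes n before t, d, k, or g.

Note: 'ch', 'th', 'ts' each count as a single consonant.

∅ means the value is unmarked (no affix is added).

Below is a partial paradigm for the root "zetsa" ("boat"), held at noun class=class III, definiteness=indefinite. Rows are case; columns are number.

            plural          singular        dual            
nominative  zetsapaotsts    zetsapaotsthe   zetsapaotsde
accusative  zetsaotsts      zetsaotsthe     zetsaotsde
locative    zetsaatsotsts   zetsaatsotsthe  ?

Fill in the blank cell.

zetsaatsotsde

Attach case locative -ats (after vowel 'a') → zetsaats.
Attach noun class class III -ots → zetsaatsots.
Attach number dual -de → zetsaatsotsde.
definiteness = indefinite: zero marking, form stays zetsaatsotsde.
Nasal assimilation: no change.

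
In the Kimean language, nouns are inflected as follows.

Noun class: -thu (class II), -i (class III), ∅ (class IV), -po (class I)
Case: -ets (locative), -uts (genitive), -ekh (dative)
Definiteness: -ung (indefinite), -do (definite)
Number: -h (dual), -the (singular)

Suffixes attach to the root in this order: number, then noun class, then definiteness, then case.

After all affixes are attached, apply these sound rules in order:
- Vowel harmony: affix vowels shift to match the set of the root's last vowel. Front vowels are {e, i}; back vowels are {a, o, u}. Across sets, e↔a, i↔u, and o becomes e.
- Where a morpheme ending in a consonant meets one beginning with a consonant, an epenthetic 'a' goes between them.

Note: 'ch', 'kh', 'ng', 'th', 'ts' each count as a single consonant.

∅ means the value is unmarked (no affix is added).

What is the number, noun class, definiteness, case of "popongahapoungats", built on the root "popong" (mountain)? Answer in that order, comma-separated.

dual, class I, indefinite, locative

Segment: popong-h-po-ung-ets.
number: -h → dual.
noun class: -po → class I.
definiteness: -ung → indefinite.
case: -ets → locative.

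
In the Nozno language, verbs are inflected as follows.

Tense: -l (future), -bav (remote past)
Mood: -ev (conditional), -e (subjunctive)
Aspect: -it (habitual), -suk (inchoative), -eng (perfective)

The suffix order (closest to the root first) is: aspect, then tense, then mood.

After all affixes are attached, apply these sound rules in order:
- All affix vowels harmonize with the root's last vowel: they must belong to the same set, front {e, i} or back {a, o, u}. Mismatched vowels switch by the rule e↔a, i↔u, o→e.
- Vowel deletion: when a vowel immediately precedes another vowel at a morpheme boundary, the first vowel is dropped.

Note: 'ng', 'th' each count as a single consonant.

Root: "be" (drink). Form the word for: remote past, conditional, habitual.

Attach aspect habitual -it → beit.
Attach tense remote past -bav → beitbav.
Attach mood conditional -ev → beitbavev.
Apply vowel harmony: beitbavev → beitbevev.
Apply vowel deletion: beitbevev → bitbevev.

bitbevev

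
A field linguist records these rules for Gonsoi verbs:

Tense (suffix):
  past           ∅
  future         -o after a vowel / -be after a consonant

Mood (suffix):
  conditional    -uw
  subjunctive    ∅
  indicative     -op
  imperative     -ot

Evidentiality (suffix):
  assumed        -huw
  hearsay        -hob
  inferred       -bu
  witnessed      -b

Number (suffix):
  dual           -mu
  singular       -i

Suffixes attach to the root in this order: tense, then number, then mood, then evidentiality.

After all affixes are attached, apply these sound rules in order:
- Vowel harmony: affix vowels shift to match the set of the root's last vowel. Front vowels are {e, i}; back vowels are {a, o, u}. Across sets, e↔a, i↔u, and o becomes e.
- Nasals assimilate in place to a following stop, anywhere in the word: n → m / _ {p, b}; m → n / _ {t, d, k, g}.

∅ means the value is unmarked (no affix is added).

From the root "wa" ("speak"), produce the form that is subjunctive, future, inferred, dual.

waomubu

Attach tense future -o (after vowel 'a') → wao.
Attach number dual -mu → waomu.
mood = subjunctive: zero marking, form stays waomu.
Attach evidentiality inferred -bu → waomubu.
Vowel harmony: no change.
Nasal assimilation: no change.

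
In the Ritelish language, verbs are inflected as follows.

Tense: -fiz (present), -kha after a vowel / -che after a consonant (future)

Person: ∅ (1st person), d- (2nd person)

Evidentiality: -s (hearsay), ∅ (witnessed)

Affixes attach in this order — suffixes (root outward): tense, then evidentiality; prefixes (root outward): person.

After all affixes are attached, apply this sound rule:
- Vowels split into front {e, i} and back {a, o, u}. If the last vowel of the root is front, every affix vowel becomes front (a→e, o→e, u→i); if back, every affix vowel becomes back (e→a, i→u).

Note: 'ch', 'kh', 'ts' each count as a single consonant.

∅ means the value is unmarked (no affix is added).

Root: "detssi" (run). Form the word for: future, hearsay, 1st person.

person = 1st person: zero marking, form stays detssi.
Attach tense future -kha (after vowel 'i') → detssikha.
Attach evidentiality hearsay -s → detssikhas.
Apply vowel harmony: detssikhas → detssikhes.

detssikhes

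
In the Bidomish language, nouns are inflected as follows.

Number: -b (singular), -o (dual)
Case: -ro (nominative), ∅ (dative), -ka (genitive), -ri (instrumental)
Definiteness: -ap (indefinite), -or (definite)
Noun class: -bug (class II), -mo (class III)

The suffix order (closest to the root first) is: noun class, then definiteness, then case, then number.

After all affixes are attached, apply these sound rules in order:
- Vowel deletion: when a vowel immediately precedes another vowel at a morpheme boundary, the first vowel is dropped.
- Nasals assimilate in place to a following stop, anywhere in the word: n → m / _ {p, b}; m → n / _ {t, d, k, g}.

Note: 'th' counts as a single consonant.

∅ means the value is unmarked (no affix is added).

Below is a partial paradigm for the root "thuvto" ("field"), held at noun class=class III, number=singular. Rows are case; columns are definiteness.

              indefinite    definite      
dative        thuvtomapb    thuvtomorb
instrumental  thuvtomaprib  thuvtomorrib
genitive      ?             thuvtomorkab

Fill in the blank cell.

Attach noun class class III -mo → thuvtomo.
Attach definiteness indefinite -ap → thuvtomoap.
Attach case genitive -ka → thuvtomoapka.
Attach number singular -b → thuvtomoapkab.
Apply vowel deletion: thuvtomoapkab → thuvtomapkab.
Nasal assimilation: no change.

thuvtomapkab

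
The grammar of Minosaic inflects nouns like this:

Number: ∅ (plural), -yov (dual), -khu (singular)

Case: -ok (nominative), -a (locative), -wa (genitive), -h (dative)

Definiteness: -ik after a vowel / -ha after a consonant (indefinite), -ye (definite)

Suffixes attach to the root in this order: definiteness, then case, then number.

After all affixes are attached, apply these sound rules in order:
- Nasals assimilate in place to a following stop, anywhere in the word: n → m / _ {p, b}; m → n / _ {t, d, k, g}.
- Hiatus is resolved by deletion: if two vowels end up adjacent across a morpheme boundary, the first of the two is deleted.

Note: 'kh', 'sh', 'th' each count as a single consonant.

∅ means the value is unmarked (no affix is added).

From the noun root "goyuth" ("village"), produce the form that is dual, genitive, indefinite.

goyuthhawayov

Attach definiteness indefinite -ha (after consonant 'th') → goyuthha.
Attach case genitive -wa → goyuthhawa.
Attach number dual -yov → goyuthhawayov.
Nasal assimilation: no change.
Vowel deletion: no change.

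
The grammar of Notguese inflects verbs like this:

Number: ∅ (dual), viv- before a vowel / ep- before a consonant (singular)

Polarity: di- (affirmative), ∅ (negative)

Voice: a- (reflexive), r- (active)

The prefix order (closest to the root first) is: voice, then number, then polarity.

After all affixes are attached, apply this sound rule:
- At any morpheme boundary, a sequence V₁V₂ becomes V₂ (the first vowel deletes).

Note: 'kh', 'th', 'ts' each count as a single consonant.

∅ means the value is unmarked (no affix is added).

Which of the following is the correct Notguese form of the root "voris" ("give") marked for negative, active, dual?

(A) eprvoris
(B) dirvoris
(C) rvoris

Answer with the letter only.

C

Attach voice active r- → rvoris.
number = dual: zero marking, form stays rvoris.
polarity = negative: zero marking, form stays rvoris.
Vowel deletion: no change.
So the correct form is rvoris, option (C).
(A) eprvoris is wrong: it uses singular instead of dual for number.
(B) dirvoris is wrong: it uses affirmative instead of negative for polarity.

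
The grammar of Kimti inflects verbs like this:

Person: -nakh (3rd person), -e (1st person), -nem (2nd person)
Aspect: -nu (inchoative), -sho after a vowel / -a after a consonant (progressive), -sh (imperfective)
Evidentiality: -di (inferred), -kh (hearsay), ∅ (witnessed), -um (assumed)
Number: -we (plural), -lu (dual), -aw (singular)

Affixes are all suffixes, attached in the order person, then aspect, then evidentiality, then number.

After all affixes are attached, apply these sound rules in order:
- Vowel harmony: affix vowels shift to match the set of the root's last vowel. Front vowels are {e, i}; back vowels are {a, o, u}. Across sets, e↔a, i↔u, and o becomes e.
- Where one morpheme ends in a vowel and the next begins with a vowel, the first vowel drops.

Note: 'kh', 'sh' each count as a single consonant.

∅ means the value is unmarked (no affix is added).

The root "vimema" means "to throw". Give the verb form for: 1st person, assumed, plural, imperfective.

Attach person 1st person -e → vimemae.
Attach aspect imperfective -sh → vimemaesh.
Attach evidentiality assumed -um → vimemaeshum.
Attach number plural -we → vimemaeshumwe.
Apply vowel harmony: vimemaeshumwe → vimemaashumwa.
Apply vowel deletion: vimemaashumwa → vimemashumwa.

vimemashumwa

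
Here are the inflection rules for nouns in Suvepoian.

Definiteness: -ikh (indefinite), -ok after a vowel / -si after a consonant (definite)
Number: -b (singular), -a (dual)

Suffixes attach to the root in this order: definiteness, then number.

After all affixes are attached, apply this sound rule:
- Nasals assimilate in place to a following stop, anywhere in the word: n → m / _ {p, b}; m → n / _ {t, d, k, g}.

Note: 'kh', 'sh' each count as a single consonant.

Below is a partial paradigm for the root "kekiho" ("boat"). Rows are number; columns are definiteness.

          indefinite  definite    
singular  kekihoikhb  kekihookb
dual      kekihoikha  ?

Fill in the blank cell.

Attach definiteness definite -ok (after vowel 'o') → kekihook.
Attach number dual -a → kekihooka.
Nasal assimilation: no change.

kekihooka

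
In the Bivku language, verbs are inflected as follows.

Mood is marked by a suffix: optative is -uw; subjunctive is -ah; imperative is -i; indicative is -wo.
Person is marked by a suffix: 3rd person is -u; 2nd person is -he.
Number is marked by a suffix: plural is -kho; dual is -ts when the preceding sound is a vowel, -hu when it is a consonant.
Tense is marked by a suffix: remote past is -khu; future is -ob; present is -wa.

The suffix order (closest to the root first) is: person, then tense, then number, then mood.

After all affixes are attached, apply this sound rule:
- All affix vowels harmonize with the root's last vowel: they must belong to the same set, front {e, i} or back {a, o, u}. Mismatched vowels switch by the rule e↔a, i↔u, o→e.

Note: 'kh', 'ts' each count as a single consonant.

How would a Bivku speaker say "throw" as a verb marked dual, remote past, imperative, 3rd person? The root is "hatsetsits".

hatsetsitsikhitsi

Attach person 3rd person -u → hatsetsitsu.
Attach tense remote past -khu → hatsetsitsukhu.
Attach number dual -ts (after vowel 'u') → hatsetsitsukhuts.
Attach mood imperative -i → hatsetsitsukhutsi.
Apply vowel harmony: hatsetsitsukhutsi → hatsetsitsikhitsi.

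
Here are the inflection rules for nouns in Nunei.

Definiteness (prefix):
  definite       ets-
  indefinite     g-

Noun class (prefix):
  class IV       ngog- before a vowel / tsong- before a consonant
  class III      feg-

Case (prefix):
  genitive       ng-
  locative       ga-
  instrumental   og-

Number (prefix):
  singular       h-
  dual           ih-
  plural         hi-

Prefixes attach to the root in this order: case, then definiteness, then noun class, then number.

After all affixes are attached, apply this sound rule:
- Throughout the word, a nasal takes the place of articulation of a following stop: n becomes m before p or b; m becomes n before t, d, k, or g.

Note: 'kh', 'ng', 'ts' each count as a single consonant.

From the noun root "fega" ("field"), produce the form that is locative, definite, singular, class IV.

Attach case locative ga- → gafega.
Attach definiteness definite ets- → etsgafega.
Attach noun class class IV ngog- (before vowel 'e') → ngogetsgafega.
Attach number singular h- → hngogetsgafega.
Nasal assimilation: no change.

hngogetsgafega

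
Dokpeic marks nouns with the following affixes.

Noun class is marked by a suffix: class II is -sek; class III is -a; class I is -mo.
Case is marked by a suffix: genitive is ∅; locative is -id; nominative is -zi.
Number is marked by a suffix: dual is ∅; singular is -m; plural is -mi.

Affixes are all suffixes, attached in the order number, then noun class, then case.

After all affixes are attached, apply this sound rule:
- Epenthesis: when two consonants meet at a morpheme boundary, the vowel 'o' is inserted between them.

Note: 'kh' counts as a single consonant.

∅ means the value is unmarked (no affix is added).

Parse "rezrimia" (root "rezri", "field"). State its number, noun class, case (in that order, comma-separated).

plural, class III, genitive

Segment: rezri-mi-a.
number: -mi → plural.
noun class: -a → class III.
case: ∅ → genitive.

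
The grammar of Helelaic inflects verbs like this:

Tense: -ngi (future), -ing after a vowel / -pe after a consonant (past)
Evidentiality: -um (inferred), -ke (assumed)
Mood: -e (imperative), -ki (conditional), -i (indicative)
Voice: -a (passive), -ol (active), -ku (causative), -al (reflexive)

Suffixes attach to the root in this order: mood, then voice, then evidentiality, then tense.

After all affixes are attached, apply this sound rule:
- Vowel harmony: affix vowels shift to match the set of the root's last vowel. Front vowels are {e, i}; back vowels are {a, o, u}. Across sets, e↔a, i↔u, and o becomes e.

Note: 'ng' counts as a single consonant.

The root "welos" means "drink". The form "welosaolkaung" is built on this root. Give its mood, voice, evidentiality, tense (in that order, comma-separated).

imperative, active, assumed, past

Segment: welos-e-ol-ke-ing.
mood: -e → imperative.
voice: -ol → active.
evidentiality: -ke → assumed.
tense: -ing/pe → past.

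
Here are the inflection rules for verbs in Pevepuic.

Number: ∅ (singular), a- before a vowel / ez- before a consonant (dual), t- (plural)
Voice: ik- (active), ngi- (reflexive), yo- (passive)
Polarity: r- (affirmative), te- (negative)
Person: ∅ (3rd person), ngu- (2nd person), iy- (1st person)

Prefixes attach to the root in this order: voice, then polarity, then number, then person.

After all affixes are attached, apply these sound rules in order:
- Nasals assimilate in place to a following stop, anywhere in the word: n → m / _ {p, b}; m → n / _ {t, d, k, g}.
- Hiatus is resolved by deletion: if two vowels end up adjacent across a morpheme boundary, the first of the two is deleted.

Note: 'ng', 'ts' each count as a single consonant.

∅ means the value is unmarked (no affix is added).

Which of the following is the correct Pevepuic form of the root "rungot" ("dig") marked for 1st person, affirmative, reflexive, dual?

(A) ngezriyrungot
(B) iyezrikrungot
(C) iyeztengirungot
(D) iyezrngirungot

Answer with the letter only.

D

Attach voice reflexive ngi- → ngirungot.
Attach polarity affirmative r- → rngirungot.
Attach number dual ez- (before consonant 'r') → ezrngirungot.
Attach person 1st person iy- → iyezrngirungot.
Nasal assimilation: no change.
Vowel deletion: no change.
So the correct form is iyezrngirungot, option (D).
(C) iyeztengirungot is wrong: it uses negative instead of affirmative for polarity.
(B) iyezrikrungot is wrong: it uses active instead of reflexive for voice.
(A) ngezriyrungot is wrong: it has the affixes in the wrong order.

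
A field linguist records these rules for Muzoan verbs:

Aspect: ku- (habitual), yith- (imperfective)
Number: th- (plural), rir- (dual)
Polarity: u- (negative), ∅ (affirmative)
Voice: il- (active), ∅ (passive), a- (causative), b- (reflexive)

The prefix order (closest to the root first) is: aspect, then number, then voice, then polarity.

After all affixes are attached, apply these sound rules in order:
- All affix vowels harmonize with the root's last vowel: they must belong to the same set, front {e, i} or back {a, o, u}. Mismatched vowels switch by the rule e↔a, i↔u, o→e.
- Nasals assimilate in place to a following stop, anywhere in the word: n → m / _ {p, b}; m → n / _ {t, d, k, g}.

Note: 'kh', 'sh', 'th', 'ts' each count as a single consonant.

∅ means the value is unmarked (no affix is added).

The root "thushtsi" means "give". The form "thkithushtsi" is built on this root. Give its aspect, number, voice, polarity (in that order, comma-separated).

Segment: th-ku-thushtsi.
aspect: ku- → habitual.
number: th- → plural.
voice: ∅ → passive.
polarity: ∅ → affirmative.

habitual, plural, passive, affirmative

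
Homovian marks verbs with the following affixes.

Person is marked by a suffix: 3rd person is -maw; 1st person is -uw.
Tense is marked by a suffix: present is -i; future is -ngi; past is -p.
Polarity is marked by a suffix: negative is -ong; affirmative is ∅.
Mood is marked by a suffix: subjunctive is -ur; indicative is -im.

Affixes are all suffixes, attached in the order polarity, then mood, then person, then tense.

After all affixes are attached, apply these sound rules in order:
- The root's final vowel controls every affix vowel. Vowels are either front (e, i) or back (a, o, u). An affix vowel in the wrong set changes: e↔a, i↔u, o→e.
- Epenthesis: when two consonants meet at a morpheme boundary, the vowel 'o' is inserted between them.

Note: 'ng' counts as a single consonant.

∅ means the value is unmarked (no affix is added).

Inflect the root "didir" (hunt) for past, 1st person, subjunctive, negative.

Attach polarity negative -ong → didirong.
Attach mood subjunctive -ur → didirongur.
Attach person 1st person -uw → didironguruw.
Attach tense past -p → didironguruwp.
Apply vowel harmony: didironguruwp → didirengiriwp.
Apply epenthesis: didirengiriwp → didirengiriwop.

didirengiriwop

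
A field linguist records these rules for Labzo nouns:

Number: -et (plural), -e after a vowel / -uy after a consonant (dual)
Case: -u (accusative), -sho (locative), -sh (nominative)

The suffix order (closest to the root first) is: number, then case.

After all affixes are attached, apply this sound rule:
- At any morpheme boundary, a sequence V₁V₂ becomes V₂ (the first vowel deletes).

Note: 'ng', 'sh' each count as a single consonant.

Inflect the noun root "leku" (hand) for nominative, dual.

Attach number dual -e (after vowel 'u') → lekue.
Attach case nominative -sh → lekuesh.
Apply vowel deletion: lekuesh → lekesh.

lekesh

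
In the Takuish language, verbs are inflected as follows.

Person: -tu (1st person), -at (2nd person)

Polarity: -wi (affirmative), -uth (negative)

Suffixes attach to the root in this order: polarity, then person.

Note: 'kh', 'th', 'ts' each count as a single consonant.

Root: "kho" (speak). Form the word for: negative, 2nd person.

Attach polarity negative -uth → khouth.
Attach person 2nd person -at → khouthat.

khouthat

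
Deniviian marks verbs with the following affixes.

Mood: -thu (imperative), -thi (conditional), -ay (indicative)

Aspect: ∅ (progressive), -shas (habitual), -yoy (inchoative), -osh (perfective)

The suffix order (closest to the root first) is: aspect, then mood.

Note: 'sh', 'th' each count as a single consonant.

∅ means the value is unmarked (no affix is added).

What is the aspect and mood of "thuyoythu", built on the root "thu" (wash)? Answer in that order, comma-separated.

Segment: thu-yoy-thu.
aspect: -yoy → inchoative.
mood: -thu → imperative.

inchoative, imperative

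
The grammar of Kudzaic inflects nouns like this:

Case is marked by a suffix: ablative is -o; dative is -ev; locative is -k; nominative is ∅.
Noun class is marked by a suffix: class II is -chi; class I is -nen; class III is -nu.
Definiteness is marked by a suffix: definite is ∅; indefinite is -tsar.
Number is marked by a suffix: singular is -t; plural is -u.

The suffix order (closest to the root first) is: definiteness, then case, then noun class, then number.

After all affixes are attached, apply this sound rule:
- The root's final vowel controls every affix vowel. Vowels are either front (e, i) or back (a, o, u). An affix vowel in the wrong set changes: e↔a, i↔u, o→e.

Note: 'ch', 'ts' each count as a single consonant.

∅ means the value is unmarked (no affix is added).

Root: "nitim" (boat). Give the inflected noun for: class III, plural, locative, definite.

definiteness = definite: zero marking, form stays nitim.
Attach case locative -k → nitimk.
Attach noun class class III -nu → nitimknu.
Attach number plural -u → nitimknuu.
Apply vowel harmony: nitimknuu → nitimknii.

nitimknii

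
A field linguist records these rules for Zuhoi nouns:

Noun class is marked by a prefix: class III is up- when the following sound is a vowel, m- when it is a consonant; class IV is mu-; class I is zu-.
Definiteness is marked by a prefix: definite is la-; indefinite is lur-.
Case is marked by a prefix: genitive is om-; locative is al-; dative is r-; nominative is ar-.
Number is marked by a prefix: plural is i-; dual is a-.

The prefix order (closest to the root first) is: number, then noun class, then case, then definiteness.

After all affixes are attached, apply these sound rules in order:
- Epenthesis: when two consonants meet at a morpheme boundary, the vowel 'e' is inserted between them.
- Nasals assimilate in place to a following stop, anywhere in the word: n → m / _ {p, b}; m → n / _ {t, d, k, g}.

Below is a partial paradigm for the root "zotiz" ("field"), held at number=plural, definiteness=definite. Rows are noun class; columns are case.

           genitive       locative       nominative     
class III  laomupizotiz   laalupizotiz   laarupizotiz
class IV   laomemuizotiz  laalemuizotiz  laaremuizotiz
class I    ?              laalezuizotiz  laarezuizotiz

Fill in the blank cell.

Attach number plural i- → izotiz.
Attach noun class class I zu- → zuizotiz.
Attach case genitive om- → omzuizotiz.
Attach definiteness definite la- → laomzuizotiz.
Apply epenthesis: laomzuizotiz → laomezuizotiz.
Nasal assimilation: no change.

laomezuizotiz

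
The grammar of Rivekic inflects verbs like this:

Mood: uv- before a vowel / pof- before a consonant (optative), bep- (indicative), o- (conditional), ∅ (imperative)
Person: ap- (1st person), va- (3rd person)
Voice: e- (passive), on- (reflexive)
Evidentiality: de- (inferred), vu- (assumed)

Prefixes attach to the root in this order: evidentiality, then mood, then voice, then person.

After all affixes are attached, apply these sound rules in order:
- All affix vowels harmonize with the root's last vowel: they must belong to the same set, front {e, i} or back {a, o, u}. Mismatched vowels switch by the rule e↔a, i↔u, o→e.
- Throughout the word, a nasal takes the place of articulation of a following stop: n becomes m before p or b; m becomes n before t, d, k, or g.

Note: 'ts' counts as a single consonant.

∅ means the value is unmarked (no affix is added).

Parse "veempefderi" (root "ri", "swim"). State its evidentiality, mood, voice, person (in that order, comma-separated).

Segment: va-on-pof-de-ri.
evidentiality: de- → inferred.
mood: uv/pof- → optative.
voice: on- → reflexive.
person: va- → 3rd person.

inferred, optative, reflexive, 3rd person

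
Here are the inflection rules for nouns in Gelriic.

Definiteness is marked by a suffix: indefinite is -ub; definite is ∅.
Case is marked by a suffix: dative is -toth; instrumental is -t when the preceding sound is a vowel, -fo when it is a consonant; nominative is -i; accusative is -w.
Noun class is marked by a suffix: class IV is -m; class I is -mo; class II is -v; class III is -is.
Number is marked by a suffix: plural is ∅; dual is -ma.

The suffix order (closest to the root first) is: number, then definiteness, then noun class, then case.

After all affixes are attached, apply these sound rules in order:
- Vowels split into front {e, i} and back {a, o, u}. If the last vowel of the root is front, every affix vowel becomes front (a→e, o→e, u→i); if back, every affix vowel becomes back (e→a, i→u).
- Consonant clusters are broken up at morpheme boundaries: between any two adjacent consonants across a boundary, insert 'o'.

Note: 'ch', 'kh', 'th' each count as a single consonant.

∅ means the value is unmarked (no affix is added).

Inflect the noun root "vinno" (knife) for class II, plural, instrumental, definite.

vinnovofo

number = plural: zero marking, form stays vinno.
definiteness = definite: zero marking, form stays vinno.
Attach noun class class II -v → vinnov.
Attach case instrumental -fo (after consonant 'v') → vinnovfo.
Vowel harmony: no change.
Apply epenthesis: vinnovfo → vinnovofo.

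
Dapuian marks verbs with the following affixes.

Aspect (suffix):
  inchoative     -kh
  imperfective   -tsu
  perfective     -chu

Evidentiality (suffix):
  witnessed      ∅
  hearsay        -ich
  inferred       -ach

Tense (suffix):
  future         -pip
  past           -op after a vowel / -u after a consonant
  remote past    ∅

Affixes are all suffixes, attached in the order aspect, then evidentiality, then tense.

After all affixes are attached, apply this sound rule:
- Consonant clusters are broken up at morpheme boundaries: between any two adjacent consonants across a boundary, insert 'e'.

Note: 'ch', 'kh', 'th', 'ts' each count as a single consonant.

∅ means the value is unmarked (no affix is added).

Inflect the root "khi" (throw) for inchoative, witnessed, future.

khikhepip

Attach aspect inchoative -kh → khikh.
evidentiality = witnessed: zero marking, form stays khikh.
Attach tense future -pip → khikhpip.
Apply epenthesis: khikhpip → khikhepip.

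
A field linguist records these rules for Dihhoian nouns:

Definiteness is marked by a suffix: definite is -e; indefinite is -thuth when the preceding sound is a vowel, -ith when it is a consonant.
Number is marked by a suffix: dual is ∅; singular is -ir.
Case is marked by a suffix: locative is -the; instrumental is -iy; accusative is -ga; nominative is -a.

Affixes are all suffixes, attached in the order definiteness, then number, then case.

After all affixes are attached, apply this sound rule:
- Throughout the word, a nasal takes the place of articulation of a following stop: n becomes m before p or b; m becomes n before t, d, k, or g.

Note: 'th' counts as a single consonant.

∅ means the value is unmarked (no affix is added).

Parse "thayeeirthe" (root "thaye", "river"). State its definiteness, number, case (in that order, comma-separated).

Segment: thaye-e-ir-the.
definiteness: -e → definite.
number: -ir → singular.
case: -the → locative.

definite, singular, locative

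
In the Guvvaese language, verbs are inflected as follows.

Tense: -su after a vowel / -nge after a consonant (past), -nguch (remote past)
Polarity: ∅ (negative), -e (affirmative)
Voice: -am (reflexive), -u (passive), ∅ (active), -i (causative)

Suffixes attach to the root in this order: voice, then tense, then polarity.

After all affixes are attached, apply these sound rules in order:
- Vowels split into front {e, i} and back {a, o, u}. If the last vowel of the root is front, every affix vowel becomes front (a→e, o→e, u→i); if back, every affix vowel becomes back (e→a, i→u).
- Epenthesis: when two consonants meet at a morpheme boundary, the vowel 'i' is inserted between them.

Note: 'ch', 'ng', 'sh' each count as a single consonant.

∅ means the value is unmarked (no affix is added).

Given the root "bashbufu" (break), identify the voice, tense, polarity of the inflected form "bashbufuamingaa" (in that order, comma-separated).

Segment: bashbufu-am-nge-e.
voice: -am → reflexive.
tense: -su/nge → past.
polarity: -e → affirmative.

reflexive, past, affirmative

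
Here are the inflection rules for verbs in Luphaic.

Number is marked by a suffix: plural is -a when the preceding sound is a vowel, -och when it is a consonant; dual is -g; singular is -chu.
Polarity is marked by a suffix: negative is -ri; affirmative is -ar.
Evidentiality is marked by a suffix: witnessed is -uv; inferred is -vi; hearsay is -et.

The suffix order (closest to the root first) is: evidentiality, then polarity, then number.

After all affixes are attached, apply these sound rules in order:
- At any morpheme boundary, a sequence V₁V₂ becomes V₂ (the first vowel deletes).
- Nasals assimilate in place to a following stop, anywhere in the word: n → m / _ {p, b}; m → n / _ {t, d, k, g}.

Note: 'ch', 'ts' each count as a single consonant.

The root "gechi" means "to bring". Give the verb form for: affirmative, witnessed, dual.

gechuvarg

Attach evidentiality witnessed -uv → gechiuv.
Attach polarity affirmative -ar → gechiuvar.
Attach number dual -g → gechiuvarg.
Apply vowel deletion: gechiuvarg → gechuvarg.
Nasal assimilation: no change.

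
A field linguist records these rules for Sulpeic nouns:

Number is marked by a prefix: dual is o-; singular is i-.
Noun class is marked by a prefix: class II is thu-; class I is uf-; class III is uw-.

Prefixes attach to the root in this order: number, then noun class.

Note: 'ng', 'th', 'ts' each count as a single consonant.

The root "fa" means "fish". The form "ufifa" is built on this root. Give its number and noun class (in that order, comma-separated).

Segment: uf-i-fa.
number: i- → singular.
noun class: uf- → class I.

singular, class I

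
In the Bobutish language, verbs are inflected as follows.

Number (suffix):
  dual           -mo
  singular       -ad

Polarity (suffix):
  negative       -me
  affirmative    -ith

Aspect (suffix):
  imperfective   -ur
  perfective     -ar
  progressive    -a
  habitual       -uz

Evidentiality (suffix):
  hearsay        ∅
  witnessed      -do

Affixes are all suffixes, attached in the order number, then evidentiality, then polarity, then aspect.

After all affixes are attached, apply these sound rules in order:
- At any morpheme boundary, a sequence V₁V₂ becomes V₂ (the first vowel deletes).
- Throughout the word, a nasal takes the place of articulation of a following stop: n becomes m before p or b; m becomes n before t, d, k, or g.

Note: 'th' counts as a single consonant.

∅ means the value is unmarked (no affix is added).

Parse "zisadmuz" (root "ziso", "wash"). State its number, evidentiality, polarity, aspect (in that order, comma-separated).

singular, hearsay, negative, habitual

Segment: ziso-ad-me-uz.
number: -ad → singular.
evidentiality: ∅ → hearsay.
polarity: -me → negative.
aspect: -uz → habitual.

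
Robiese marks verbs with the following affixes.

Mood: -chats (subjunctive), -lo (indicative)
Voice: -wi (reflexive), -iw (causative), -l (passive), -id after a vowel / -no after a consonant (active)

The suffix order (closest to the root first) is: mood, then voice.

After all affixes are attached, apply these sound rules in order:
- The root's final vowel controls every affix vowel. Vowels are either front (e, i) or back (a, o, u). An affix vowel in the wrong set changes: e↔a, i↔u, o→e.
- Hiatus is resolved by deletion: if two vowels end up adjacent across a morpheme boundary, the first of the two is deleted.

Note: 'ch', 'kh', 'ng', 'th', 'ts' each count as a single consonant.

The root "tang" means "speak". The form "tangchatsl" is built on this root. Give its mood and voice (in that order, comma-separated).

Segment: tang-chats-l.
mood: -chats → subjunctive.
voice: -l → passive.

subjunctive, passive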